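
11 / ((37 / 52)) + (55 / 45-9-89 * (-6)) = 180380 / 333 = 541.68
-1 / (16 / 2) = -1 / 8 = -0.12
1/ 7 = 0.14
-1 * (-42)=42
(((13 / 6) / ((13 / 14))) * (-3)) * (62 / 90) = -217 / 45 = -4.82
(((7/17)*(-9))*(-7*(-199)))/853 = -87759/14501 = -6.05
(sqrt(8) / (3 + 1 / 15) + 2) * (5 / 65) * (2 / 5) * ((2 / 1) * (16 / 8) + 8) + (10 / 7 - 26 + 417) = 72 * sqrt(2) / 299 + 178891 / 455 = 393.51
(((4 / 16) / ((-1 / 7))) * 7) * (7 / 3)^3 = -16807 / 108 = -155.62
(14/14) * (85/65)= 17/13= 1.31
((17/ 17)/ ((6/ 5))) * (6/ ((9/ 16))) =80/ 9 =8.89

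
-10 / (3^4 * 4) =-5 / 162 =-0.03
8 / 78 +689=26875 / 39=689.10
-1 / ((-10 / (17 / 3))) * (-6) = -17 / 5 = -3.40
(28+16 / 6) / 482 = 46 / 723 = 0.06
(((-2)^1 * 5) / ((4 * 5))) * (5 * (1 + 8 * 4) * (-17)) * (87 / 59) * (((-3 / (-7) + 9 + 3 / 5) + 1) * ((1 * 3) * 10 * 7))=282592530 / 59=4789703.90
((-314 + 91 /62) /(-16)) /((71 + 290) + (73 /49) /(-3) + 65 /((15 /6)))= 2848419 /56361472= 0.05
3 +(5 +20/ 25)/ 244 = 3689/ 1220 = 3.02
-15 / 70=-3 / 14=-0.21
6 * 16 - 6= 90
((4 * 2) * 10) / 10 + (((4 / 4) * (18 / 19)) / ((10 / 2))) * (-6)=652 / 95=6.86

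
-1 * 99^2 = -9801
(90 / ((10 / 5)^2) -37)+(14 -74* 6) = -889 / 2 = -444.50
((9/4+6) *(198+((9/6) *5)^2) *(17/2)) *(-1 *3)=-1711611/32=-53487.84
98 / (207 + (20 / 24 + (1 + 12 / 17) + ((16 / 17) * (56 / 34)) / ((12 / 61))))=169932 / 377005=0.45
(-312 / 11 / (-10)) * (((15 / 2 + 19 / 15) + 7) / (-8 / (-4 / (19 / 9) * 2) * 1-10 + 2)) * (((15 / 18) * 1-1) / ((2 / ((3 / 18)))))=559 / 5300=0.11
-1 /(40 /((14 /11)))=-7 /220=-0.03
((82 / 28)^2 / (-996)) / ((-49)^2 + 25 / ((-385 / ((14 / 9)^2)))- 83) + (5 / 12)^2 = 209974513337 / 1209479078304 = 0.17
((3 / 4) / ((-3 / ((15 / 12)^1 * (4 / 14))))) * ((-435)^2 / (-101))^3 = 587155857.40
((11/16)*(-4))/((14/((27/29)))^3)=-216513/267693664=-0.00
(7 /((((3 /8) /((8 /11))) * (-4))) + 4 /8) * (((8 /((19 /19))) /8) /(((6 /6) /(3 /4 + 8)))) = -6685 /264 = -25.32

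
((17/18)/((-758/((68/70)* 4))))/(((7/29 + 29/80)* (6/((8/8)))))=-134096/100355031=-0.00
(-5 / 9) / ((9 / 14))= -0.86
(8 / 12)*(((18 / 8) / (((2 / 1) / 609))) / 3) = 609 / 4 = 152.25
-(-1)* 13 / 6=13 / 6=2.17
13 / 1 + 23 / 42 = 569 / 42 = 13.55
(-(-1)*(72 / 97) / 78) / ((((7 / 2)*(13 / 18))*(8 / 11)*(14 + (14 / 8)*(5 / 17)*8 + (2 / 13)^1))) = 1683 / 5940571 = 0.00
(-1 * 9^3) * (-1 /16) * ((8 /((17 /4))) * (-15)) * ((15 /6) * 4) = -218700 /17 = -12864.71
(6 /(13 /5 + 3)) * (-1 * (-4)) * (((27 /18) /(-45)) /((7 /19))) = -19 /49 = -0.39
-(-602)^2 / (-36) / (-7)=-12943 / 9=-1438.11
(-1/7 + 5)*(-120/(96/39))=-3315/14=-236.79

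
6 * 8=48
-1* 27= -27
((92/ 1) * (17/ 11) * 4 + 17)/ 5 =6443/ 55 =117.15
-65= -65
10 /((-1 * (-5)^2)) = -2 /5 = -0.40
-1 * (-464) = 464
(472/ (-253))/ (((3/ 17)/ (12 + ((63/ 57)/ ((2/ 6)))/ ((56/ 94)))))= -892670/ 4807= -185.70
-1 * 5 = -5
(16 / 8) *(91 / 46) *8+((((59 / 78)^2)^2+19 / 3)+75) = 96468491495 / 851346288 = 113.31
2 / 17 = 0.12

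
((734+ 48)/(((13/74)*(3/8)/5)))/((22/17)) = 19675120/429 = 45862.75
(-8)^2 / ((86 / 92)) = 2944 / 43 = 68.47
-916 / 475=-1.93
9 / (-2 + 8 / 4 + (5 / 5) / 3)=27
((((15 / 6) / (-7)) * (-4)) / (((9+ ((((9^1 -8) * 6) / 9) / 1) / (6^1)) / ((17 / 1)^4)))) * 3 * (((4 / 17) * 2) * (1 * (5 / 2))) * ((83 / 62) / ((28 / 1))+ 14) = 80873998425 / 124558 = 649287.87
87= 87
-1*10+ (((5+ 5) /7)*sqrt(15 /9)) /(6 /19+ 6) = -10+ 19*sqrt(15) /252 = -9.71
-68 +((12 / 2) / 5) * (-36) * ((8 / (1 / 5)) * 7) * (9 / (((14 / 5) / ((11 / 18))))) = -23828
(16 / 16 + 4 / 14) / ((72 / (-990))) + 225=5805 / 28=207.32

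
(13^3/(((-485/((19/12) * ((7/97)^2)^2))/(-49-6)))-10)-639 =-66877103447143/103048083084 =-648.99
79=79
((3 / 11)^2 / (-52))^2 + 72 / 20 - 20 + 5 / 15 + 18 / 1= 1148089871 / 593838960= 1.93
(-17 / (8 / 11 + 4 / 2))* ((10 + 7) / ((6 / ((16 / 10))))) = -6358 / 225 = -28.26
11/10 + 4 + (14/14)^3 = 61/10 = 6.10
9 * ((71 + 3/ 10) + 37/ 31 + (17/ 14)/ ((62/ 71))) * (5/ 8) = 415.60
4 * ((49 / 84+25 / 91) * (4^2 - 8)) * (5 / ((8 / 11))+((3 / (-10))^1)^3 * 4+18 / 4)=10557179 / 34125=309.37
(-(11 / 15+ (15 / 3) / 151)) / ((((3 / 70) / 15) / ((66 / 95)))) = -534688 / 2869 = -186.37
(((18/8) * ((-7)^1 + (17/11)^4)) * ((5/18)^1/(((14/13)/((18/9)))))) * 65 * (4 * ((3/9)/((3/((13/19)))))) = -173617925/5841759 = -29.72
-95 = -95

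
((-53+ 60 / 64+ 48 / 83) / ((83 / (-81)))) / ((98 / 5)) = 27690255 / 10801952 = 2.56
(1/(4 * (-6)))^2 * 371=371/576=0.64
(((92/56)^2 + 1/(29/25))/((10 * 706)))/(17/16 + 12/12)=6747/27588715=0.00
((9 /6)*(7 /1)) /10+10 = 221 /20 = 11.05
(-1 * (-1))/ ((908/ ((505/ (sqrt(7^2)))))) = 505/ 6356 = 0.08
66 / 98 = 33 / 49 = 0.67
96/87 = 32/29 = 1.10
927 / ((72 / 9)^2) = 927 / 64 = 14.48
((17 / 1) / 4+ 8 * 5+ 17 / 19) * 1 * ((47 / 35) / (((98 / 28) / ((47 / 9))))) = 7579079 / 83790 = 90.45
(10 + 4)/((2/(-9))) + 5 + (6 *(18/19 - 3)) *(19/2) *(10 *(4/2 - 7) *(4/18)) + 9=1251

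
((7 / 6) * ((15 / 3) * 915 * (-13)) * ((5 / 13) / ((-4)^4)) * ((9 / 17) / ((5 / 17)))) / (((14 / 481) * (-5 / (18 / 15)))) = 792207 / 512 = 1547.28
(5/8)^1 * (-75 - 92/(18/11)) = -5905/72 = -82.01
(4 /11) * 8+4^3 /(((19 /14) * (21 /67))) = 96160 /627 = 153.37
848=848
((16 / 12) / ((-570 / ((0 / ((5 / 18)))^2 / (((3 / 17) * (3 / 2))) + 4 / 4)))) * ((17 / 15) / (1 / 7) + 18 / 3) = -22 / 675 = -0.03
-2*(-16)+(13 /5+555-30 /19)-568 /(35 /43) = -109.81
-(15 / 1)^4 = -50625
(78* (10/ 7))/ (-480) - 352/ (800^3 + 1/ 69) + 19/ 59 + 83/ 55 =1.60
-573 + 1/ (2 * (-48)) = -573.01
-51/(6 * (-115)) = 17/230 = 0.07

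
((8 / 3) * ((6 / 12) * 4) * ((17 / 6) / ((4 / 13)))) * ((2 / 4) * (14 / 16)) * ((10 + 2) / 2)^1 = 1547 / 12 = 128.92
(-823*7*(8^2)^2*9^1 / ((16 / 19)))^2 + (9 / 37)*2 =2353258445206781970 / 37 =63601579600183296.49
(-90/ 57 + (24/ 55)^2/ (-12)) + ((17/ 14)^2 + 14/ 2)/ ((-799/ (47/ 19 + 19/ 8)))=-118540161709/ 72006519200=-1.65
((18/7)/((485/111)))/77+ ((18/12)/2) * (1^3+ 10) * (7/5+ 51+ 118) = 73499841/52283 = 1405.81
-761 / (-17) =761 / 17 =44.76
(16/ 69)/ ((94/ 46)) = 16/ 141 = 0.11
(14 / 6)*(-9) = -21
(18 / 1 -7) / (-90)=-11 / 90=-0.12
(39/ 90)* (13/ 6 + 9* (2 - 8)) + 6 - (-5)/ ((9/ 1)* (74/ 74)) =-2863/ 180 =-15.91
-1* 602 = -602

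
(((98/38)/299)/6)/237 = 49/8078382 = 0.00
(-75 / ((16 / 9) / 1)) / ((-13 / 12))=2025 / 52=38.94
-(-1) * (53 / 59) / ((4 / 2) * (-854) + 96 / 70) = -1855 / 3524188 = -0.00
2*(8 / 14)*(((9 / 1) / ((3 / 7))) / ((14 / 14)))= 24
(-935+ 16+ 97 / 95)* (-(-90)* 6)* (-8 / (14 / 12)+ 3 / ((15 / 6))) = 1864855872 / 665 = 2804294.54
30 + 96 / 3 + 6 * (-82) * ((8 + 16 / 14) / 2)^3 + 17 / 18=-46939.55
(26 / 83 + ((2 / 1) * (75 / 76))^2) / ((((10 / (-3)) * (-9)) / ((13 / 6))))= 6557447 / 21573360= 0.30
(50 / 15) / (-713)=-10 / 2139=-0.00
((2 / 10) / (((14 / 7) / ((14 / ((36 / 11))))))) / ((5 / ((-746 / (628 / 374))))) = -5370827 / 141300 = -38.01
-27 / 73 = -0.37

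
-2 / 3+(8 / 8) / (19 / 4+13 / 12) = -0.50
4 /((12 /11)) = 11 /3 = 3.67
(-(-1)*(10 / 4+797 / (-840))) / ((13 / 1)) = 1303 / 10920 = 0.12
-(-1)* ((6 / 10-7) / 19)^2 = 1024 / 9025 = 0.11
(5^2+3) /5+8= 68 /5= 13.60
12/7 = 1.71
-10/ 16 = -5/ 8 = -0.62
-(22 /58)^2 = -121 /841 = -0.14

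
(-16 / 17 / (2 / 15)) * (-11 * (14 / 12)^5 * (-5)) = -4621925 / 5508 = -839.13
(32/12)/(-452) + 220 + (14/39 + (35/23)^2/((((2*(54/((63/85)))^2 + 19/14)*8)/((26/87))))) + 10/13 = 184089254668789/832522289118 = 221.12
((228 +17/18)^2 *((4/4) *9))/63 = 16982641/2268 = 7487.94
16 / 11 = 1.45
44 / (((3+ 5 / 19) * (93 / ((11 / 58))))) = 2299 / 83607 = 0.03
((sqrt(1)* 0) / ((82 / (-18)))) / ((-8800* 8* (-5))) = 0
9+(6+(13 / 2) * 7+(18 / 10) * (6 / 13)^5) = 224772233 / 3712930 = 60.54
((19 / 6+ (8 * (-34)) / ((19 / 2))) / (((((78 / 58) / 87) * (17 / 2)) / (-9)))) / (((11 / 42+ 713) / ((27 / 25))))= 286404174 / 108439175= 2.64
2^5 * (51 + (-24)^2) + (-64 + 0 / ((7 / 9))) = 20000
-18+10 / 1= -8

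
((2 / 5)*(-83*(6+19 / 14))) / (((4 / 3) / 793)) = -20338071 / 140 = -145271.94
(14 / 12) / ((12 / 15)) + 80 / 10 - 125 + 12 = -2485 / 24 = -103.54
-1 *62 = -62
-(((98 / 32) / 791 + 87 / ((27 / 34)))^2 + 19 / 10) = -15893521030853 / 1323889920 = -12005.17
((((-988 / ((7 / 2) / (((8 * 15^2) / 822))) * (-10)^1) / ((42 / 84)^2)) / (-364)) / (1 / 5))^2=5198400000000 / 45064369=115354.99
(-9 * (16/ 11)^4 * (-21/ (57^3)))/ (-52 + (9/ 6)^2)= -1835008/ 19984101181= -0.00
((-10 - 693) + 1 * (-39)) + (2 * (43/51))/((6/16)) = -112838/153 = -737.50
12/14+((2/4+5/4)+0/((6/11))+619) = 621.61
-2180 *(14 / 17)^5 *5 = -5862281600 / 1419857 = -4128.78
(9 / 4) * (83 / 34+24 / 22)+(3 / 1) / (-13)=7.72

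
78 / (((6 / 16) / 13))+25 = 2729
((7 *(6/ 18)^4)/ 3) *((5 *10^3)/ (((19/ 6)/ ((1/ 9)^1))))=70000/ 13851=5.05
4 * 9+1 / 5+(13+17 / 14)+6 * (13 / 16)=15481 / 280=55.29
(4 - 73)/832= -69/832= -0.08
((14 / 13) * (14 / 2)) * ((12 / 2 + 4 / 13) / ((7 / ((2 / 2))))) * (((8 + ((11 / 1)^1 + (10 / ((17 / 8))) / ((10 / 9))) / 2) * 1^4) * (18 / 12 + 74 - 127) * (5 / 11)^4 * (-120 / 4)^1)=294316706250 / 42063593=6996.95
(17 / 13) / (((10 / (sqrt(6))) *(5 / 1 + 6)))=17 *sqrt(6) / 1430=0.03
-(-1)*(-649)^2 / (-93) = -421201 / 93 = -4529.04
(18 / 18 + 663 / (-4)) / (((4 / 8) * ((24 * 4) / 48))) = -659 / 4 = -164.75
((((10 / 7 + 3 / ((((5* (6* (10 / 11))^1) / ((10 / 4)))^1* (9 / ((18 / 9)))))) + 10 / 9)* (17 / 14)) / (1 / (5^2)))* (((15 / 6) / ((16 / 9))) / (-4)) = -1392725 / 50176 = -27.76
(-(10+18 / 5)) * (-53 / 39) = 3604 / 195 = 18.48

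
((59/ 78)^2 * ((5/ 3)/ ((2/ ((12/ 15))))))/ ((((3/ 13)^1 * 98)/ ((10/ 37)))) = 17405/ 3818178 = 0.00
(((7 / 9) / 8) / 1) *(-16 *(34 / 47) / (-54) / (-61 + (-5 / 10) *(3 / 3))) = -476 / 1404783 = -0.00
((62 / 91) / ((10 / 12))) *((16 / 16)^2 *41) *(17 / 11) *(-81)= -21002004 / 5005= -4196.20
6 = 6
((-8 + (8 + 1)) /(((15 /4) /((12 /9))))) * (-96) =-512 /15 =-34.13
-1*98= -98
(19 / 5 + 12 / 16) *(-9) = -819 / 20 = -40.95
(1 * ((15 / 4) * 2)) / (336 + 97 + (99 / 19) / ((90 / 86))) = 1425 / 83216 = 0.02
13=13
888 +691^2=478369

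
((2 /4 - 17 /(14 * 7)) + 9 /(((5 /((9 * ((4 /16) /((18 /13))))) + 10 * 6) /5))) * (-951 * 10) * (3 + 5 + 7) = -596063025 /4018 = -148348.19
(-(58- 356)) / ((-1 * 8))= -149 / 4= -37.25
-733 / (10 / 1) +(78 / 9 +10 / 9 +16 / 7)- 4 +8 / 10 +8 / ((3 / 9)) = -5095 / 126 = -40.44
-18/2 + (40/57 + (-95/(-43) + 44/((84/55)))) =129939/5719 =22.72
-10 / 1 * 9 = -90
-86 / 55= -1.56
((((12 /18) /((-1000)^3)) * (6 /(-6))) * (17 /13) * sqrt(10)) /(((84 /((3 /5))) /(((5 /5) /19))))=17 * sqrt(10) /51870000000000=0.00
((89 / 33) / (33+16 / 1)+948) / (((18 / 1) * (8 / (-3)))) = -1533005 / 77616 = -19.75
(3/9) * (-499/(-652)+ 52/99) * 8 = 166610/48411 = 3.44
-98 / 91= -14 / 13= -1.08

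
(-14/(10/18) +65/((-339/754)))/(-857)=287764/1452615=0.20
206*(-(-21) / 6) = 721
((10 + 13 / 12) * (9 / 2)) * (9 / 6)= 1197 / 16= 74.81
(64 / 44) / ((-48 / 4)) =-4 / 33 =-0.12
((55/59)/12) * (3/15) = 11/708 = 0.02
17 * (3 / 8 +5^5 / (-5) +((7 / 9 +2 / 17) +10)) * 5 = -3756025 / 72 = -52167.01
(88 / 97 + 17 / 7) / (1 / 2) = 4530 / 679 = 6.67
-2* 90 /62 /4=-0.73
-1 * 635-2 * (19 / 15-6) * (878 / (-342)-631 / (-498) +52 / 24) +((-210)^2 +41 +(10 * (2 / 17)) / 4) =157488319637 / 3619215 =43514.50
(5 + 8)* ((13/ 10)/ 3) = 5.63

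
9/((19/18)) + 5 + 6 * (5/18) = 866/57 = 15.19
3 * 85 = 255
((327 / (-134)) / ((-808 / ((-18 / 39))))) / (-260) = 981 / 182979680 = 0.00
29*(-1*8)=-232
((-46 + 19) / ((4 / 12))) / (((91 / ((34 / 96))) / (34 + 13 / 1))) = -21573 / 1456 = -14.82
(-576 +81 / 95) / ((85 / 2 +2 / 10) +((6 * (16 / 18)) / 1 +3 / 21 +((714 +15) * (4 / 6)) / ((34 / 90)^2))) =-663208182 / 3982310947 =-0.17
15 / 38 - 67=-2531 / 38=-66.61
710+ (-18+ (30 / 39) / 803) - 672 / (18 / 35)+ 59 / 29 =-556387391 / 908193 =-612.63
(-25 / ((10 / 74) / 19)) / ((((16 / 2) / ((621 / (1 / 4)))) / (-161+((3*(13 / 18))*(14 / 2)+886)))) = -3231293805 / 4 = -807823451.25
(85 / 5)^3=4913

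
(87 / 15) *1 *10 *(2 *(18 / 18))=116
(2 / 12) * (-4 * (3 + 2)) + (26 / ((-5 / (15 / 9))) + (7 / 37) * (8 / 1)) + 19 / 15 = -5117 / 555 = -9.22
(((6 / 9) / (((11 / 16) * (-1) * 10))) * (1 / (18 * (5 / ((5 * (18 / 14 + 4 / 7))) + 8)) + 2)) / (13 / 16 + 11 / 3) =-513152 / 11813175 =-0.04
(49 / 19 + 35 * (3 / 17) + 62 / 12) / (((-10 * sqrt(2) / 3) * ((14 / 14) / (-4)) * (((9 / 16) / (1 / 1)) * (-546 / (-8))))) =863392 * sqrt(2) / 3968055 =0.31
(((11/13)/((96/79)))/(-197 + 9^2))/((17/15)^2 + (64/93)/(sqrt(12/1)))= -0.00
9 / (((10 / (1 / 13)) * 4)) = 9 / 520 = 0.02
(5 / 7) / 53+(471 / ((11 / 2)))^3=310117752103 / 493801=628021.72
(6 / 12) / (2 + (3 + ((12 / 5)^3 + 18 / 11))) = 1375 / 56266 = 0.02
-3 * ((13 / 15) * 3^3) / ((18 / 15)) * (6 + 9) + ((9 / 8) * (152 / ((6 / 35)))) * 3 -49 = 2066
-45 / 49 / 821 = -45 / 40229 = -0.00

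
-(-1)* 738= 738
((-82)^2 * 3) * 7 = 141204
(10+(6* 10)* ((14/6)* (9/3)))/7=430/7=61.43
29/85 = 0.34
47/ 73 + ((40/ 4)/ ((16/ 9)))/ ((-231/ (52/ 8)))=43669/ 89936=0.49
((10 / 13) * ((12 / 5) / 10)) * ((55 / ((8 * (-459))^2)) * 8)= 11 / 1825902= 0.00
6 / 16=3 / 8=0.38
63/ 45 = 7/ 5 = 1.40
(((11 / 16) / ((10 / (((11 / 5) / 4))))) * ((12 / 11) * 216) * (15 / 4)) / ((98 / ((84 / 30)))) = 2673 / 2800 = 0.95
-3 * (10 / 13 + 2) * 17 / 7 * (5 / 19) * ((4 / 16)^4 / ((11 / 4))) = -0.01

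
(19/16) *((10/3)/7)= 95/168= 0.57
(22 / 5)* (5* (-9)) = -198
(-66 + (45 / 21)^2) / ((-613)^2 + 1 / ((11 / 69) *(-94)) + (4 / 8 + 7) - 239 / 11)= -518551 / 3172997989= -0.00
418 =418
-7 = -7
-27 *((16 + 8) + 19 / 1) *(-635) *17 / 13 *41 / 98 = 513852795 / 1274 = 403338.14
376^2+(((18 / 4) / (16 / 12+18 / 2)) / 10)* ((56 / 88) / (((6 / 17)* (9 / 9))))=1928369711 / 13640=141376.08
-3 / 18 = -1 / 6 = -0.17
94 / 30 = 47 / 15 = 3.13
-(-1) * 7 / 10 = 7 / 10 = 0.70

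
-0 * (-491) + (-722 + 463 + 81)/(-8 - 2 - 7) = 178/17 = 10.47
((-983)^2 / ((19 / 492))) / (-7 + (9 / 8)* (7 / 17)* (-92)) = -16164082392 / 32053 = -504292.34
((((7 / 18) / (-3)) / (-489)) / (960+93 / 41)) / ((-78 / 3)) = -287 / 27086693868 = -0.00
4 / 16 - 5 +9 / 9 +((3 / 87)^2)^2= -10609211 / 2829124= -3.75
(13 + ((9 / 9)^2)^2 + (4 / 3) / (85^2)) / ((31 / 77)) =23365958 / 671925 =34.77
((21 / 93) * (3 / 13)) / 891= 7 / 119691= 0.00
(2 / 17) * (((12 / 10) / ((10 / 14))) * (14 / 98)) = 12 / 425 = 0.03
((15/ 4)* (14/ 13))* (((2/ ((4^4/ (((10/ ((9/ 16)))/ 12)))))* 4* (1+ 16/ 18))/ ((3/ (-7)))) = -20825/ 25272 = -0.82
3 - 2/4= 5/2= 2.50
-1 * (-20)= 20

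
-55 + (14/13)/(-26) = -9302/169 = -55.04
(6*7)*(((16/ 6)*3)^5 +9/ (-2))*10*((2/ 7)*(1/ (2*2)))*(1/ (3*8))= 327635/ 8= 40954.38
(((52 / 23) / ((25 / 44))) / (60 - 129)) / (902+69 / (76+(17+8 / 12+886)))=-6724432 / 105185764875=-0.00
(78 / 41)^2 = 6084 / 1681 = 3.62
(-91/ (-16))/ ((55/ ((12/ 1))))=1.24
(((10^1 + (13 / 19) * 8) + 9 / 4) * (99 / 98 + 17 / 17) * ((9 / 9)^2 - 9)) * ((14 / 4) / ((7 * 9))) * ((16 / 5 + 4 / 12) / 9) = -6.22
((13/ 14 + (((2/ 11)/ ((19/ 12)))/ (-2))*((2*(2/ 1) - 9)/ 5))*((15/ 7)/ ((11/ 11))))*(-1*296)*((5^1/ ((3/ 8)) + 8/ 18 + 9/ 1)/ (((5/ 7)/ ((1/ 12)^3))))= -21882725/ 1896048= -11.54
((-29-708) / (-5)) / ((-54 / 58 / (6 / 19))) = -50.00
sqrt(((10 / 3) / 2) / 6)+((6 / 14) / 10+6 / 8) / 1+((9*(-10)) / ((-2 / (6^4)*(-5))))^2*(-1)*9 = -171421608849 / 140+sqrt(10) / 6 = -1224440062.68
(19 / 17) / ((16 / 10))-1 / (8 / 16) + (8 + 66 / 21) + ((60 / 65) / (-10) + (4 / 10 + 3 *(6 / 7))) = 157429 / 12376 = 12.72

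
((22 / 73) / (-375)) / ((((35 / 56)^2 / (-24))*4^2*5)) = 0.00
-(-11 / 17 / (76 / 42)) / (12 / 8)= 77 / 323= 0.24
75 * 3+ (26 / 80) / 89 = 801013 / 3560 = 225.00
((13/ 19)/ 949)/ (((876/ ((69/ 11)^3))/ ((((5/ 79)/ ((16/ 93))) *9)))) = 458270055/ 681372249536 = 0.00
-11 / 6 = -1.83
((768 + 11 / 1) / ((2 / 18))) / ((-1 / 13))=-91143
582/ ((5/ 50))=5820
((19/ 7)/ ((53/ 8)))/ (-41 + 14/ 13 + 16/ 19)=-37544/ 3581263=-0.01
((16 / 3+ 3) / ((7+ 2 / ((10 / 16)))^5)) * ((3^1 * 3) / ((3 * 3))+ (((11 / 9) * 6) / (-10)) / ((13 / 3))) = 31250 / 498369807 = 0.00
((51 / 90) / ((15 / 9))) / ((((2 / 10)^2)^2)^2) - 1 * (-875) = 267375 / 2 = 133687.50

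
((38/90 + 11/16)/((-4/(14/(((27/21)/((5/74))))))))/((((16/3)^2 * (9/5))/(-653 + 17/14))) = 255180625/98205696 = 2.60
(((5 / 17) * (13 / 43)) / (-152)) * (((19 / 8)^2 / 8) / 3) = -1235 / 8982528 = -0.00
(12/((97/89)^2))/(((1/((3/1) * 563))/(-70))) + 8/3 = -1194385.47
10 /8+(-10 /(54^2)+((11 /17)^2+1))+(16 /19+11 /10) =368859703 /80058780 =4.61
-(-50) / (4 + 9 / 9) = 10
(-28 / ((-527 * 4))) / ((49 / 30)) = 0.01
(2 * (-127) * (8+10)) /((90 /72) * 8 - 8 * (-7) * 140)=-2286 /3925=-0.58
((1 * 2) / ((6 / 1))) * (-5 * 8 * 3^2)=-120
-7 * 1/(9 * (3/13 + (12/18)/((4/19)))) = -182/795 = -0.23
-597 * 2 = -1194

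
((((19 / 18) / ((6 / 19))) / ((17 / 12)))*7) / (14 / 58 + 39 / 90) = 732830 / 29937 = 24.48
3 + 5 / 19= 62 / 19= 3.26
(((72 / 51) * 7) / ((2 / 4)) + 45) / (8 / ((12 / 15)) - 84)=-1101 / 1258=-0.88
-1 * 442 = -442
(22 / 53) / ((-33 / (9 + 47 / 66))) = -641 / 5247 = -0.12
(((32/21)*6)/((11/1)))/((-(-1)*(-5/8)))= -512/385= -1.33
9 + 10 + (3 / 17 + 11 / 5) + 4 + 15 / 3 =30.38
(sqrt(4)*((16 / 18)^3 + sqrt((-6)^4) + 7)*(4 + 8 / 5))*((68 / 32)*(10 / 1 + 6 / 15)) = 10817.20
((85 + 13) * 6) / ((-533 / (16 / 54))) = -1568 / 4797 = -0.33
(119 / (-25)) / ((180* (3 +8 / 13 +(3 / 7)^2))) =-75803 / 10890000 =-0.01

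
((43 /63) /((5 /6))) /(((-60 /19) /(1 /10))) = -817 /31500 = -0.03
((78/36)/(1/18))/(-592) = -39/592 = -0.07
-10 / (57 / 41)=-410 / 57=-7.19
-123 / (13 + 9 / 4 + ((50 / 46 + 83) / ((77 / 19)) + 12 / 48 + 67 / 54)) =-5881491 / 1792634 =-3.28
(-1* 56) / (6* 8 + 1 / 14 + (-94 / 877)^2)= -602997136 / 517747521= -1.16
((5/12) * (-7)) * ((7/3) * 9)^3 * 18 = -972405/2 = -486202.50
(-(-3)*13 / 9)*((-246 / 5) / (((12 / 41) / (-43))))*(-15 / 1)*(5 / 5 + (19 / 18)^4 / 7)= -553164.60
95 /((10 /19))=361 /2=180.50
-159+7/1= -152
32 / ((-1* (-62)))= 16 / 31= 0.52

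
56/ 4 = 14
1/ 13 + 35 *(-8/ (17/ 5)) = -18183/ 221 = -82.28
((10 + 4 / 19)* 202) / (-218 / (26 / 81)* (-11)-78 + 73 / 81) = 20632482 / 73961813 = 0.28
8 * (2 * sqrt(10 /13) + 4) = 16 * sqrt(130) /13 + 32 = 46.03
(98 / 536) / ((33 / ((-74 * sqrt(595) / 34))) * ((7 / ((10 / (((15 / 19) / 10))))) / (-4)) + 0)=98420 * sqrt(595) / 112761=21.29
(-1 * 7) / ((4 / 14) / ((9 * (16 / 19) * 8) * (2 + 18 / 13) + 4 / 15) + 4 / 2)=-18652046 / 5332861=-3.50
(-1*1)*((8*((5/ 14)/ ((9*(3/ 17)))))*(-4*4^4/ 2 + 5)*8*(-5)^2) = 11492000/ 63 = 182412.70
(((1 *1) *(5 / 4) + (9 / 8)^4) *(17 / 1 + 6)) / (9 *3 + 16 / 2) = 268663 / 143360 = 1.87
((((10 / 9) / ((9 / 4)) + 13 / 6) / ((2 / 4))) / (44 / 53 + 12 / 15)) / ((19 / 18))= 3.09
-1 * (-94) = 94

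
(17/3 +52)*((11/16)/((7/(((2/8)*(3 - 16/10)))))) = 1903/960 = 1.98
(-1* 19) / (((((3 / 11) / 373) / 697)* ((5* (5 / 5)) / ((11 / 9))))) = -597696319 / 135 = -4427380.14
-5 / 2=-2.50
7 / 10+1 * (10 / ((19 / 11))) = 1233 / 190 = 6.49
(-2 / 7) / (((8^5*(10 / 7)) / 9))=-9 / 163840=-0.00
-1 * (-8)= 8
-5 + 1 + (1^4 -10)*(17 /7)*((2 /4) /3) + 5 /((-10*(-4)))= -7.52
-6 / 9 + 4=10 / 3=3.33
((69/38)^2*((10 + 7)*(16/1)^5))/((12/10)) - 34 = 17680945166/361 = 48977687.44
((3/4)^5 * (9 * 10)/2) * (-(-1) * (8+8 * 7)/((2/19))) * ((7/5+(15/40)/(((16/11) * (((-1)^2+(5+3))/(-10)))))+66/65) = 368007219/26624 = 13822.39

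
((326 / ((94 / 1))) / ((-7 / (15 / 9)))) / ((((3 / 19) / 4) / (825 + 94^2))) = -598402340 / 2961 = -202094.68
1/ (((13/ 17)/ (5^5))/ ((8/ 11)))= 425000/ 143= 2972.03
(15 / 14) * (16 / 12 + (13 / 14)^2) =6455 / 2744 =2.35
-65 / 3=-21.67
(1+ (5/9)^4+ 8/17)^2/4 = 7625655625/12440502369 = 0.61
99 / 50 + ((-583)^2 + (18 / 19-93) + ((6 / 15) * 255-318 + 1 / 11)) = 339583.02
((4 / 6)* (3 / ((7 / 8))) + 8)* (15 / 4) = 270 / 7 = 38.57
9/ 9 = 1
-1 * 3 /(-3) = 1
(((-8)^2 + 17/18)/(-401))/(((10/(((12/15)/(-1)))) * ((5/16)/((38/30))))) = 355376/6766875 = 0.05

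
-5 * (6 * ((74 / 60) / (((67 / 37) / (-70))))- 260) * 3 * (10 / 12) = 457325 / 67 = 6825.75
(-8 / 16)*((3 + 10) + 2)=-15 / 2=-7.50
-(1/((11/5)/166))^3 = -429592.04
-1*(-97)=97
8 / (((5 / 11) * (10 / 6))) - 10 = 14 / 25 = 0.56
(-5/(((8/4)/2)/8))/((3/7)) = -280/3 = -93.33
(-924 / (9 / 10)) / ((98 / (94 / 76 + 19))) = -212.01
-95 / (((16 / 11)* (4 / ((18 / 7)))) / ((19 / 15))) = -11913 / 224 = -53.18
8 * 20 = 160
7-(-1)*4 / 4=8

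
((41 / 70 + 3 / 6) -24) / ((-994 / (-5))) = -401 / 3479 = -0.12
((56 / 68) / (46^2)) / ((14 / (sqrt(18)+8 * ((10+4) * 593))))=3 * sqrt(2) / 35972+16604 / 8993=1.85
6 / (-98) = -3 / 49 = -0.06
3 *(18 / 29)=54 / 29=1.86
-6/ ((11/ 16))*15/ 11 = -1440/ 121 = -11.90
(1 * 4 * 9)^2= 1296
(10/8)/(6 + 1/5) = 25/124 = 0.20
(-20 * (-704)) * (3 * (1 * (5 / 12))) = 17600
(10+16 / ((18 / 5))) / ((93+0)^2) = 130 / 77841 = 0.00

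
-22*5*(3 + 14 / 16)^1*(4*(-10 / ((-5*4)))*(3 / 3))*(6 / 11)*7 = -3255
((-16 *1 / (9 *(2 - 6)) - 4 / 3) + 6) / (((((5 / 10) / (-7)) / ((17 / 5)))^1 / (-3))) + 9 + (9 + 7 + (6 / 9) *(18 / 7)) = 79441 / 105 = 756.58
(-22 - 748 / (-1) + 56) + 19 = 801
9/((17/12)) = 108/17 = 6.35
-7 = -7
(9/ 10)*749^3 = 3781707741/ 10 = 378170774.10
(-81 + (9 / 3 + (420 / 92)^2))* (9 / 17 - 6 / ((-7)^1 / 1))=-4989105 / 62951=-79.25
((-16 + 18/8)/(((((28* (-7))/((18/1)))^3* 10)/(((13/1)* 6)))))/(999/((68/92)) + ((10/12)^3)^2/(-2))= 15503196852/252211714248151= 0.00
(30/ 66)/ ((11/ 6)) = 30/ 121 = 0.25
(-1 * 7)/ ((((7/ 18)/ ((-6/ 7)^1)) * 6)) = 18/ 7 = 2.57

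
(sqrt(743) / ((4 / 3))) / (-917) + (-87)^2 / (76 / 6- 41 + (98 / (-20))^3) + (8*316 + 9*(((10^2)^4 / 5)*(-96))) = -7567723075576984 / 437947- 3*sqrt(743) / 3668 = -17279997523.87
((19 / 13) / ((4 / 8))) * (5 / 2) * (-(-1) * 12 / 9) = 380 / 39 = 9.74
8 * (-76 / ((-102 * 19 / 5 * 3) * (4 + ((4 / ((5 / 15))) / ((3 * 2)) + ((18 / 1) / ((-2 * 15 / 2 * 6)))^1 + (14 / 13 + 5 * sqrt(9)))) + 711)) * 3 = 197600 / 2678811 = 0.07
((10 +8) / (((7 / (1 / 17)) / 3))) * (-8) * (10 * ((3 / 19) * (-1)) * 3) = 38880 / 2261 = 17.20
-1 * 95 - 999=-1094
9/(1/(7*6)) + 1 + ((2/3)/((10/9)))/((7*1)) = 13268/35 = 379.09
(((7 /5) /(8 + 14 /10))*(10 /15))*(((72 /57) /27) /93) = 112 /2242323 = 0.00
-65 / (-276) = 65 / 276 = 0.24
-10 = -10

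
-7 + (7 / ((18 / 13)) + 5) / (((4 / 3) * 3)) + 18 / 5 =-319 / 360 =-0.89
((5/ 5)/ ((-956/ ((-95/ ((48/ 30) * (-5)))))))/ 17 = -95/ 130016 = -0.00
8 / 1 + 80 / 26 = 144 / 13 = 11.08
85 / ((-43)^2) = 85 / 1849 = 0.05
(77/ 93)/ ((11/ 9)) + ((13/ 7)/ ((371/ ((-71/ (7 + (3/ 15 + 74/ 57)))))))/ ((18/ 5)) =778940509/ 1169927724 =0.67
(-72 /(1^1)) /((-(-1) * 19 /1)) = -72 /19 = -3.79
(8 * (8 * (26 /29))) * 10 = 16640 /29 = 573.79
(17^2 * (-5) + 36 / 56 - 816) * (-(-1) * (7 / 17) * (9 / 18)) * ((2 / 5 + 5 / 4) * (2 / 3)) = -69619 / 136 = -511.90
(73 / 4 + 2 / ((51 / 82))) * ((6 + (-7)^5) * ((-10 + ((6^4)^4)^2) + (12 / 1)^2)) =-292765632292324659215860522489265 / 102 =-2870251296983575090351574000000.00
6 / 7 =0.86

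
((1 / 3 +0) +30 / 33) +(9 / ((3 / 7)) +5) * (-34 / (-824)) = 15739 / 6798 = 2.32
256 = 256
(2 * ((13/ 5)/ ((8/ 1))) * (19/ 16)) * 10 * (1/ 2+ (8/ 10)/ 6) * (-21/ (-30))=32851/ 9600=3.42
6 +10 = 16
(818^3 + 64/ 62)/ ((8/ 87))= 184523154861/ 31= 5952359834.23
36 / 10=18 / 5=3.60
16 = 16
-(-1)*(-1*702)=-702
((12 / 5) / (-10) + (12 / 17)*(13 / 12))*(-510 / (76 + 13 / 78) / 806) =-4014 / 920855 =-0.00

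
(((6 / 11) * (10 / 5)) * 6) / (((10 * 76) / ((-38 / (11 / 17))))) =-306 / 605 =-0.51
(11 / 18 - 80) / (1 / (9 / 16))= -1429 / 32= -44.66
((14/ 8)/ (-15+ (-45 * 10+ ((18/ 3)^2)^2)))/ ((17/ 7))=49/ 56508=0.00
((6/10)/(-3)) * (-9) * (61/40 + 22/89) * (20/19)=56781/16910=3.36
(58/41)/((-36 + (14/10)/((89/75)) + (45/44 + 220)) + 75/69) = 5223944/691620267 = 0.01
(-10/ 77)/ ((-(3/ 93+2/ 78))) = 2.24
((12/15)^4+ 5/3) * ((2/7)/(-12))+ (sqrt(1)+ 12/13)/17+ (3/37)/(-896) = 374422103/5887440000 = 0.06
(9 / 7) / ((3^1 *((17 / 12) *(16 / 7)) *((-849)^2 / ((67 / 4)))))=0.00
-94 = -94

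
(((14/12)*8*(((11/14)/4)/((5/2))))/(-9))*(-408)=1496/45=33.24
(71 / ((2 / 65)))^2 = 21298225 / 4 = 5324556.25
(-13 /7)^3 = -2197 /343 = -6.41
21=21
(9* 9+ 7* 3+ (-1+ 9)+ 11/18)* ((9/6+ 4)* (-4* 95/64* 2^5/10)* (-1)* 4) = 416119/9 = 46235.44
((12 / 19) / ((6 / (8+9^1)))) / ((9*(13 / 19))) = 34 / 117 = 0.29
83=83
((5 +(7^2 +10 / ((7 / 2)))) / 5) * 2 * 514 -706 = 384434 / 35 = 10983.83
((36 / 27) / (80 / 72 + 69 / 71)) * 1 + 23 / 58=80029 / 77198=1.04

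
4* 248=992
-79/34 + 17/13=-449/442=-1.02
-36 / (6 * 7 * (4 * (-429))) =1 / 2002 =0.00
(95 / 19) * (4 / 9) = 20 / 9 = 2.22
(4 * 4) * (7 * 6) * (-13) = -8736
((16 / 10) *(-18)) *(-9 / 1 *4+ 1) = 1008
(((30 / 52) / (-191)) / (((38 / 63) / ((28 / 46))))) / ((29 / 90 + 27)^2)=-26790750 / 6561078199351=-0.00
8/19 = 0.42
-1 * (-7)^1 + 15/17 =134/17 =7.88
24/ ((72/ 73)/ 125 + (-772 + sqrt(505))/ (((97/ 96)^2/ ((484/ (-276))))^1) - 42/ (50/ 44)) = 1116329450104000000 * sqrt(505)/ 44958625483722911453849 + 837790575072350669250/ 44958625483722911453849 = 0.02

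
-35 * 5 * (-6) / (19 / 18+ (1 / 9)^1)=900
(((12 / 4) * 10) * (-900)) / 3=-9000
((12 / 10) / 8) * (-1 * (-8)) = 6 / 5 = 1.20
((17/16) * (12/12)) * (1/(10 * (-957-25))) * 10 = -17/15712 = -0.00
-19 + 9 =-10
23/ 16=1.44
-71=-71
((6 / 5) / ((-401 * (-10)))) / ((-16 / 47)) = -141 / 160400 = -0.00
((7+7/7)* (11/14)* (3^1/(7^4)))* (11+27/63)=10560/117649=0.09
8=8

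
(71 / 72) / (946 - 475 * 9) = -0.00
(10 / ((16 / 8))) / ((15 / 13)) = 13 / 3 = 4.33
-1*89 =-89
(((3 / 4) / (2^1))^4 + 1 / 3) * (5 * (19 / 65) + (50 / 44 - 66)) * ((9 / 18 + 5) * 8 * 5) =-393395435 / 79872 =-4925.32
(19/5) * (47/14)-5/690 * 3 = 10252/805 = 12.74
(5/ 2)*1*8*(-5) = -100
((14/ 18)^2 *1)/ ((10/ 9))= 49/ 90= 0.54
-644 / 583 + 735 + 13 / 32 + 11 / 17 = 233090443 / 317152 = 734.95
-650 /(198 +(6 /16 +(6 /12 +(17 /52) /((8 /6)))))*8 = -26.11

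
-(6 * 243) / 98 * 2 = -1458 / 49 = -29.76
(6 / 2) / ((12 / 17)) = 17 / 4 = 4.25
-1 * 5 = -5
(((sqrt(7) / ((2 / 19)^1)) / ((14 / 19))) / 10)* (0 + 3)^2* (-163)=-529587* sqrt(7) / 280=-5004.13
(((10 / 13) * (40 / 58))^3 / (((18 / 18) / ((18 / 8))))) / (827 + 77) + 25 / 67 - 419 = -169825932263392 / 405674114443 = -418.63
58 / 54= 29 / 27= 1.07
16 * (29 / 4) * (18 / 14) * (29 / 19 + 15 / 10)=451.35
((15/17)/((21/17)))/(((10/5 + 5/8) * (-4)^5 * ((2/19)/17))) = -1615/37632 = -0.04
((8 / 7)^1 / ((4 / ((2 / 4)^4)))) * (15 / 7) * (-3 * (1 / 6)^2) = -5 / 1568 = -0.00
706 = 706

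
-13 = -13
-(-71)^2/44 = -5041/44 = -114.57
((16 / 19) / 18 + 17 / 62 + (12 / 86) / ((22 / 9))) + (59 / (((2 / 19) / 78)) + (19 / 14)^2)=21486579633859 / 491445108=43721.22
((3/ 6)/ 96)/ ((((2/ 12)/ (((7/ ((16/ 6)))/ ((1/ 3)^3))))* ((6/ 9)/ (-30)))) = -25515/ 256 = -99.67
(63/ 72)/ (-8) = -7/ 64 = -0.11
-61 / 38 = -1.61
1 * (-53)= -53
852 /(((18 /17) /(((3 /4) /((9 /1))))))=1207 /18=67.06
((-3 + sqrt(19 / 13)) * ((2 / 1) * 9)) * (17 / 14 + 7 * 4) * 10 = -110430 / 7 + 36810 * sqrt(247) / 91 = -9418.41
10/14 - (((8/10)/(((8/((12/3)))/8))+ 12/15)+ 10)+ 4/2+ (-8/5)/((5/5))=-451/35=-12.89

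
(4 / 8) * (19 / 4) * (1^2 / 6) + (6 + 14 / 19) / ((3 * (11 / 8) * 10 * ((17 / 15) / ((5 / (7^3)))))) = 23277781 / 58496592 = 0.40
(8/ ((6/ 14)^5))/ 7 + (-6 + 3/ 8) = 142729/ 1944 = 73.42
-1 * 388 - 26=-414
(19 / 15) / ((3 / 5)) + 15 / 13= 382 / 117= 3.26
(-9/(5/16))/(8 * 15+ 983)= -0.03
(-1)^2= 1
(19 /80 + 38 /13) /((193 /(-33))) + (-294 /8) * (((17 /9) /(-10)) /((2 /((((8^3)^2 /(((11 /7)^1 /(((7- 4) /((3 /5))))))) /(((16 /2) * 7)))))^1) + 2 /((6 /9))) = 341691259397 /6623760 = 51585.69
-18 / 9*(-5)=10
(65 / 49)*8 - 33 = -1097 / 49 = -22.39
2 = 2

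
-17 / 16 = -1.06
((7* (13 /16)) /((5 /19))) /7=247 /80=3.09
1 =1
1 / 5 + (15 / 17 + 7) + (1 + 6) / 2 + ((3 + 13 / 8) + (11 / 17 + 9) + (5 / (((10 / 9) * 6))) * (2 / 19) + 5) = 399659 / 12920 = 30.93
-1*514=-514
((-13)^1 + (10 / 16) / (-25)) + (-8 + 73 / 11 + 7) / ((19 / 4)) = -98969 / 8360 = -11.84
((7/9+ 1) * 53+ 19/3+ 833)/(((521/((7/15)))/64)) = 3764096/70335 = 53.52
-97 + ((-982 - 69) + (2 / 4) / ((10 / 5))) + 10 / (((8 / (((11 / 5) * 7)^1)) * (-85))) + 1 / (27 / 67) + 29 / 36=-10508249 / 9180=-1144.69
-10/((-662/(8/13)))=40/4303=0.01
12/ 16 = 3/ 4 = 0.75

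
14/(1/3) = 42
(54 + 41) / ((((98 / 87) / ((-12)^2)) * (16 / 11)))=818235 / 98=8349.34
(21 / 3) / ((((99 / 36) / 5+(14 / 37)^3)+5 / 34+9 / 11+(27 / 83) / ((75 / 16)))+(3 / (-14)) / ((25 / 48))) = 3852307543700 / 675464797663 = 5.70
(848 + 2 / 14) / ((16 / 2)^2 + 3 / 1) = 5937 / 469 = 12.66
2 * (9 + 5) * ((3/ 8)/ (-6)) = -7/ 4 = -1.75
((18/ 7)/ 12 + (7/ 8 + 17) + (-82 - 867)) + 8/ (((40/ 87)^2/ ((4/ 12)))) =-642807/ 700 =-918.30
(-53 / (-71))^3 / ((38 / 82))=0.90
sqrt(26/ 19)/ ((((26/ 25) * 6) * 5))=0.04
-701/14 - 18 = -953/14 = -68.07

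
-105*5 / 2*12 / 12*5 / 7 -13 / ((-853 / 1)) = -319849 / 1706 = -187.48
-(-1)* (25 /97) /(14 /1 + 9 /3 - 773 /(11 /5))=-275 /356766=-0.00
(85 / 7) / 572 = 85 / 4004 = 0.02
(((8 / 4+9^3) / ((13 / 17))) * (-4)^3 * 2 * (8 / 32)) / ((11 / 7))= -2783648 / 143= -19466.07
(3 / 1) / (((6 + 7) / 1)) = 3 / 13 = 0.23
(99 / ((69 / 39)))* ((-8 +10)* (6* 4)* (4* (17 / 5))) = 4200768 / 115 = 36528.42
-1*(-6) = 6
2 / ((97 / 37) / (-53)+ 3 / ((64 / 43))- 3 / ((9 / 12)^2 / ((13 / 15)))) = -11295360 / 15000587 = -0.75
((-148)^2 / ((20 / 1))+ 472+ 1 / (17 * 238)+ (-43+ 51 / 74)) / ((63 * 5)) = 570697496 / 117890325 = 4.84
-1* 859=-859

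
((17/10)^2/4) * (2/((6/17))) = 4913/1200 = 4.09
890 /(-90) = -89 /9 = -9.89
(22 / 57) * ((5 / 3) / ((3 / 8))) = 880 / 513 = 1.72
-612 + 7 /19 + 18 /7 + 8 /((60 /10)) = -242483 /399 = -607.73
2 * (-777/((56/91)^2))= -131313/32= -4103.53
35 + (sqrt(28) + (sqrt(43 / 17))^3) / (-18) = -sqrt(7) / 9-43* sqrt(731) / 5202 + 35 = 34.48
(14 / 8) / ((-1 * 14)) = -1 / 8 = -0.12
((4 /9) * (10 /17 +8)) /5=584 /765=0.76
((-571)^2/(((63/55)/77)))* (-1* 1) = -197254805/9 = -21917200.56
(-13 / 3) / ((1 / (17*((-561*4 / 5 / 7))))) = 165308 / 35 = 4723.09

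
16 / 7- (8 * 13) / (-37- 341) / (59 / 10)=26008 / 11151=2.33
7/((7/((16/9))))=16/9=1.78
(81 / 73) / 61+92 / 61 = 6797 / 4453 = 1.53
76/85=0.89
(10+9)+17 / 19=378 / 19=19.89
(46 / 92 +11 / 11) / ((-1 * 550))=-3 / 1100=-0.00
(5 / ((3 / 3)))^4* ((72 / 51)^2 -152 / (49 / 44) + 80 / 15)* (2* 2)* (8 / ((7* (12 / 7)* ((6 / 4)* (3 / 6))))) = -109744960000 / 382347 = -287029.74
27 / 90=3 / 10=0.30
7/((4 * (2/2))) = 7/4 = 1.75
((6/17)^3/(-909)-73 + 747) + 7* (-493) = -2777.00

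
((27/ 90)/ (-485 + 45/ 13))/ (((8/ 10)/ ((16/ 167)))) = -39/ 522710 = -0.00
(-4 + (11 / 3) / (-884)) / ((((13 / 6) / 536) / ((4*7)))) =-79684976 / 2873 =-27735.81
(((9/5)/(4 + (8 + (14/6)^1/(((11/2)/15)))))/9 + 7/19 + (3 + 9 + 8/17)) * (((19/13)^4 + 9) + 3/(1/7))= 444.13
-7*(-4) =28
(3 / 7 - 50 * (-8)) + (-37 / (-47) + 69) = 154701 / 329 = 470.22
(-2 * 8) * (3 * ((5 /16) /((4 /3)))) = -45 /4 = -11.25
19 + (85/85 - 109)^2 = 11683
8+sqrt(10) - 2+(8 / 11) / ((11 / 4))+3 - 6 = sqrt(10)+395 / 121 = 6.43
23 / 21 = 1.10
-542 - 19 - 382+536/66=-30851/33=-934.88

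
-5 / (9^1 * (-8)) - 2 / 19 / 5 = 331 / 6840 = 0.05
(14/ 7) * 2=4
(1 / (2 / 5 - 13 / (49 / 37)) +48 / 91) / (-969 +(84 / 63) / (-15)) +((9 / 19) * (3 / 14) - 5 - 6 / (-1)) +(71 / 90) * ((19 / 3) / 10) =250594082472791 / 156552939024300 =1.60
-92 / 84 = -23 / 21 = -1.10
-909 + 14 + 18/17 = -15197/17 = -893.94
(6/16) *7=21/8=2.62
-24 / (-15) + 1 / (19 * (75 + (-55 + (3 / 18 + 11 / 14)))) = 13397 / 8360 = 1.60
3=3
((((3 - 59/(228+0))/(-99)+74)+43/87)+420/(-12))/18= 25834339/11782584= 2.19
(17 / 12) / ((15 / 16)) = 68 / 45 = 1.51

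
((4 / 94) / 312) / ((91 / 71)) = 0.00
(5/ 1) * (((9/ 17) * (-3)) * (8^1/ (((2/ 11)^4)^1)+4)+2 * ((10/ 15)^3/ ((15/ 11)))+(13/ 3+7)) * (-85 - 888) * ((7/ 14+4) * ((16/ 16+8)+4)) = 2024153328379/ 612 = 3307440079.05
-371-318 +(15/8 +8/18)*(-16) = -726.11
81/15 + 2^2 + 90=497/5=99.40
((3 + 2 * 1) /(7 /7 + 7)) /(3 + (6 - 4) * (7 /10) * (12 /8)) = 25 /204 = 0.12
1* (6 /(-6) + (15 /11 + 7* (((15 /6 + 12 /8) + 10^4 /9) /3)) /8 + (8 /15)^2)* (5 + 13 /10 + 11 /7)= 10627093471 /4158000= 2555.82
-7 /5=-1.40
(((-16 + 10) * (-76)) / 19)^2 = 576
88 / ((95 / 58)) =5104 / 95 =53.73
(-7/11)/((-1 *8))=0.08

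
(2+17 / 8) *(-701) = -23133 / 8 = -2891.62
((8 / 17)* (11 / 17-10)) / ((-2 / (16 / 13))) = 10176 / 3757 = 2.71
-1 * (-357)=357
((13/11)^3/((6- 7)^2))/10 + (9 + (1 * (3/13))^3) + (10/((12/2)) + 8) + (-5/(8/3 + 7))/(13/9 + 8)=812616819631/43249021530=18.79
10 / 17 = 0.59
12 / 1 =12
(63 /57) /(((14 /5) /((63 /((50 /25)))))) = 945 /76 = 12.43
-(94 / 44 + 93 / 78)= -476 / 143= -3.33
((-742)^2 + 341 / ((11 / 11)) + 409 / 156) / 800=85941589 / 124800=688.63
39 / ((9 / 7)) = 91 / 3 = 30.33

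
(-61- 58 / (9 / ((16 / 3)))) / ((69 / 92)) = -10300 / 81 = -127.16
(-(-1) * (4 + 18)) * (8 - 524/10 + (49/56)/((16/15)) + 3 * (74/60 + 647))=13383887/320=41824.65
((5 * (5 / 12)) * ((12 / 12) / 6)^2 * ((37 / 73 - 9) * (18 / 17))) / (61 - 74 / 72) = -23250 / 2679319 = -0.01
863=863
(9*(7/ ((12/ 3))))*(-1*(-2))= 63/ 2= 31.50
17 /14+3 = 59 /14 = 4.21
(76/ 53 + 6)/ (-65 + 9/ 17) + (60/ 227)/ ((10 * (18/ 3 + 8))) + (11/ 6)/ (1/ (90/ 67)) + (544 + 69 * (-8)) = -5.65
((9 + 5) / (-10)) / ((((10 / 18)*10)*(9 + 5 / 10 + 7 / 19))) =-399 / 15625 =-0.03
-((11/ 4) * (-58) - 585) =744.50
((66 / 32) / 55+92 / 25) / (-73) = -1487 / 29200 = -0.05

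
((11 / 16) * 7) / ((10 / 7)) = 539 / 160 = 3.37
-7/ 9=-0.78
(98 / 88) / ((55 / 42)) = 1029 / 1210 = 0.85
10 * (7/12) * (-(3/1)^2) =-105/2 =-52.50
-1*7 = -7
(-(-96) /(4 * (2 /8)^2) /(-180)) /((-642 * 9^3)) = 16 /3510135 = 0.00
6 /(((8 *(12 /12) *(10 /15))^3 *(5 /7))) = 567 /10240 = 0.06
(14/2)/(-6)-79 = -481/6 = -80.17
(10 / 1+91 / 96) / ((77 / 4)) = 1051 / 1848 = 0.57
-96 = -96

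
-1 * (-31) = 31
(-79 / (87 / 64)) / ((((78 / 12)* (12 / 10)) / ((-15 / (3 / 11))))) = 1390400 / 3393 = 409.78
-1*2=-2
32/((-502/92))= -1472/251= -5.86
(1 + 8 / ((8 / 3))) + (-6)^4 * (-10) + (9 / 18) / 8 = -12955.94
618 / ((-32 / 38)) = -5871 / 8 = -733.88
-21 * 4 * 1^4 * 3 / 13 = -252 / 13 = -19.38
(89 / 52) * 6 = 267 / 26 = 10.27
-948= -948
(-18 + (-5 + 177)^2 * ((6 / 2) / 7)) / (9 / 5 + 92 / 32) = 3545040 / 1309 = 2708.20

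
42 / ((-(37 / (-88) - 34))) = 3696 / 3029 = 1.22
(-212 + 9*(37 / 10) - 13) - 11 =-2027 / 10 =-202.70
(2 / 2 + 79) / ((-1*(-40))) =2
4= 4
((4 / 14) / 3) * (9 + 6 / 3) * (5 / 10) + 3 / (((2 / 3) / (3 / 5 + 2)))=2567 / 210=12.22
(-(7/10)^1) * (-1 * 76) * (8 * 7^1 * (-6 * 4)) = -357504/5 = -71500.80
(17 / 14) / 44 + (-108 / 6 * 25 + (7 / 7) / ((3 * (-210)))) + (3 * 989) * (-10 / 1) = -119275097 / 3960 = -30119.97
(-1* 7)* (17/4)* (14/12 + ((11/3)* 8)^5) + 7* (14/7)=-1256002002241/1944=-646091564.94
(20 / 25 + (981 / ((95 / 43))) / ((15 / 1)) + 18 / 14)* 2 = 210724 / 3325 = 63.38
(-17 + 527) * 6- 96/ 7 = 21324/ 7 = 3046.29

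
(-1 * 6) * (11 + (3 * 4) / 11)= -798 / 11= -72.55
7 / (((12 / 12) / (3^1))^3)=189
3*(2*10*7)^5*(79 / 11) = 12746428800000 / 11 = 1158766254545.45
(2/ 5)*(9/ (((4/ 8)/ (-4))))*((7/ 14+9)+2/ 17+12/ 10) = -132408/ 425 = -311.55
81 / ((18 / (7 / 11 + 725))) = 35919 / 11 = 3265.36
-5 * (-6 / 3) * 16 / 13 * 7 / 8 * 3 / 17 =420 / 221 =1.90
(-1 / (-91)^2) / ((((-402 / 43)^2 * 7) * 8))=-1849 / 74941592544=-0.00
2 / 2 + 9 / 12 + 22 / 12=43 / 12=3.58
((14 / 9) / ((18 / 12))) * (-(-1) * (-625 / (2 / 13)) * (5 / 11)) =-568750 / 297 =-1914.98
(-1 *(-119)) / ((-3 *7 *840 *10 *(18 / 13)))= -221 / 453600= -0.00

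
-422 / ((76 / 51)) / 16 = -10761 / 608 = -17.70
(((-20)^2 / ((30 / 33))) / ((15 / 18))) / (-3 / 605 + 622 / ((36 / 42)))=0.73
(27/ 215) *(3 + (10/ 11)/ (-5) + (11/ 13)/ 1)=14148/ 30745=0.46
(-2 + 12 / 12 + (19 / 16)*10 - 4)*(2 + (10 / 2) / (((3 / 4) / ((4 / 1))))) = 2365 / 12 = 197.08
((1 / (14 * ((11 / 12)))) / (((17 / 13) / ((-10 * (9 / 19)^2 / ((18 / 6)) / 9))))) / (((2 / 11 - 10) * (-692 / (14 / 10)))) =-13 / 12740412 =-0.00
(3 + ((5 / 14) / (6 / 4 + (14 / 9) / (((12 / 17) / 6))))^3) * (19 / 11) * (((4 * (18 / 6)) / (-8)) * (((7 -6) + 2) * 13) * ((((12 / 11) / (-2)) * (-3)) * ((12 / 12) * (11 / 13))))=-235767354318 / 561712921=-419.73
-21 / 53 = -0.40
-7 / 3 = -2.33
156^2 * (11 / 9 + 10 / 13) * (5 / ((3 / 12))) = 969280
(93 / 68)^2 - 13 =-51463 / 4624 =-11.13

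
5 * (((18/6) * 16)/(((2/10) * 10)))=120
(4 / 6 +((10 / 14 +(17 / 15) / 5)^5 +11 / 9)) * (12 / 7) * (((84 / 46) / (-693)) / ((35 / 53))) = -44416343738587976 / 2472197270361328125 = -0.02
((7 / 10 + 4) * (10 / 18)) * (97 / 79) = 4559 / 1422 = 3.21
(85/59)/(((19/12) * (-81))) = -340/30267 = -0.01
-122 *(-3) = 366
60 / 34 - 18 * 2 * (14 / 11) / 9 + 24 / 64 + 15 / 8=-805 / 748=-1.08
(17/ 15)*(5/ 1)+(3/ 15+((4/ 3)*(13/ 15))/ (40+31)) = 18796/ 3195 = 5.88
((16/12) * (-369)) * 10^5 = -49200000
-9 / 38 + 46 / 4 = 214 / 19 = 11.26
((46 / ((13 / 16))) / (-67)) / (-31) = 736 / 27001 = 0.03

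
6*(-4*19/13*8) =-3648/13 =-280.62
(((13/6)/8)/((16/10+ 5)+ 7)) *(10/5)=65/1632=0.04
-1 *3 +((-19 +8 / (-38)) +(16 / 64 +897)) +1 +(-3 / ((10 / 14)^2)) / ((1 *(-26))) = 21643761 / 24700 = 876.27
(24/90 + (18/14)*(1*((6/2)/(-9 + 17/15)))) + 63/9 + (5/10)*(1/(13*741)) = 134797207/19892145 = 6.78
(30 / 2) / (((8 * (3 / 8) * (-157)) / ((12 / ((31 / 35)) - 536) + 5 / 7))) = 16.62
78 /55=1.42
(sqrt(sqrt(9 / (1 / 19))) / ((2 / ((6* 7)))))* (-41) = -861* 19^(1 / 4)* sqrt(3) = -3113.52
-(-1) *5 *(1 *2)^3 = 40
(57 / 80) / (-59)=-57 / 4720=-0.01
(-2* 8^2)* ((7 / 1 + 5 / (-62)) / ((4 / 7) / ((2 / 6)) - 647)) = 192192 / 140027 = 1.37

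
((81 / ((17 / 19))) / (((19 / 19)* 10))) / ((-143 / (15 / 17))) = -0.06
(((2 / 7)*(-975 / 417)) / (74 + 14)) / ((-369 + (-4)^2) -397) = 13 / 1284360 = 0.00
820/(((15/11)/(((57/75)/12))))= 8569/225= 38.08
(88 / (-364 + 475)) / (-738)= -44 / 40959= -0.00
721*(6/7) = 618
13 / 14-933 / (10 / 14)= -91369 / 70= -1305.27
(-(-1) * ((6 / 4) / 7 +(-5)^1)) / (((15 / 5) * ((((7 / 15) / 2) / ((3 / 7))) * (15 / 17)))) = -1139 / 343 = -3.32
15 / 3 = 5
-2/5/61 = -2/305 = -0.01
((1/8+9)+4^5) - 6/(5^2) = 1032.88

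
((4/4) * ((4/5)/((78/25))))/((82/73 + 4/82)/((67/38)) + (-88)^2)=1002655/30284384676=0.00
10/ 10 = 1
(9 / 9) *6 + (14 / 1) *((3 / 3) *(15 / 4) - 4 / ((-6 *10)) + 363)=154243 / 30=5141.43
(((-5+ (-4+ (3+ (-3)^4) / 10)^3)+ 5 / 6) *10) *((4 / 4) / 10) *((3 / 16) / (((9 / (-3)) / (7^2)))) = -248.12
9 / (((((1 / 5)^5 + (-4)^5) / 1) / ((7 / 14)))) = -28125 / 6399998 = -0.00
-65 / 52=-1.25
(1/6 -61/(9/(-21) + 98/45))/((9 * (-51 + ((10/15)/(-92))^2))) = 121393862/1605464679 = 0.08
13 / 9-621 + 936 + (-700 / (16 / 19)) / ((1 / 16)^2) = -1912352 / 9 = -212483.56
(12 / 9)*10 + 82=286 / 3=95.33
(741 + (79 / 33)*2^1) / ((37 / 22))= 49222 / 111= 443.44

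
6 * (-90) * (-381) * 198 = 40736520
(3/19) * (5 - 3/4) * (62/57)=527/722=0.73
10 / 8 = 5 / 4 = 1.25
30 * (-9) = -270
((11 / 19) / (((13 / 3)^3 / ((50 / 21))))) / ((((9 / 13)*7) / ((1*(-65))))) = -2750 / 12103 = -0.23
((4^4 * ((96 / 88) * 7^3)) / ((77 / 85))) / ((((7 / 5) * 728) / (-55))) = -816000 / 143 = -5706.29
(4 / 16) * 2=0.50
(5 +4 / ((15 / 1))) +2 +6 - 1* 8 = 79 / 15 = 5.27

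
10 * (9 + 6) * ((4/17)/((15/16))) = 640/17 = 37.65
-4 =-4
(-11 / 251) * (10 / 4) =-55 / 502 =-0.11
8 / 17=0.47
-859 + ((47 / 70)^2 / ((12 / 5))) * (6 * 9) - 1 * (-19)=-1626519 / 1960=-829.86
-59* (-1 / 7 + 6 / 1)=-2419 / 7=-345.57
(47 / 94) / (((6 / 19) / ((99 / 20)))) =627 / 80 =7.84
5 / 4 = 1.25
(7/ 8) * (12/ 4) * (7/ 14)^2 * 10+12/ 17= 1977/ 272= 7.27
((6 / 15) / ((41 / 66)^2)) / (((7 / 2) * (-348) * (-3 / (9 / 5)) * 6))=726 / 8531075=0.00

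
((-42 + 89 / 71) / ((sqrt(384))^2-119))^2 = 8369449 / 354004225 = 0.02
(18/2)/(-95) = -9/95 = -0.09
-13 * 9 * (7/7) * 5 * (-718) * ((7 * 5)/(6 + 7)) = 1130850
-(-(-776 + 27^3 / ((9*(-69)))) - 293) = -11838 / 23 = -514.70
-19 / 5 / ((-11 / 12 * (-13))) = -228 / 715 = -0.32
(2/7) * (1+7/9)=32/63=0.51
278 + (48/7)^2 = 15926/49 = 325.02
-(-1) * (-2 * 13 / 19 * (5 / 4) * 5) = -325 / 38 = -8.55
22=22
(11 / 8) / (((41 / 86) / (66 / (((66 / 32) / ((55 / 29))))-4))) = 194403 / 1189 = 163.50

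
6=6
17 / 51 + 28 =85 / 3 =28.33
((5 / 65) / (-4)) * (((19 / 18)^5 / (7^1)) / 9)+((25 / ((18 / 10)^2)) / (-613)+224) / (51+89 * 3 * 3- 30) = 141449451273817 / 519861266241408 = 0.27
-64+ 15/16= -1009/16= -63.06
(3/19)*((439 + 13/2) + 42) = 2925/38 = 76.97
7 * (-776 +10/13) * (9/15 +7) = -2680748/65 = -41242.28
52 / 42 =26 / 21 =1.24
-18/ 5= -3.60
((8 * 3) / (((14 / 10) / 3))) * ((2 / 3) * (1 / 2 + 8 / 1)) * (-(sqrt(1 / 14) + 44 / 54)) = -14960 / 63-1020 * sqrt(14) / 49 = -315.35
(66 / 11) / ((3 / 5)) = 10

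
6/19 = 0.32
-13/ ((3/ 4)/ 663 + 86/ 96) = -137904/ 9515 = -14.49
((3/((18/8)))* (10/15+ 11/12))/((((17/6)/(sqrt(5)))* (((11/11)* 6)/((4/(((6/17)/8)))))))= 304* sqrt(5)/27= 25.18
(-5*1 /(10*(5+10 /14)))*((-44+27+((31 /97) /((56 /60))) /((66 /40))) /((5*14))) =125423 /5975200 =0.02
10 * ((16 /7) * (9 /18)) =11.43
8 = 8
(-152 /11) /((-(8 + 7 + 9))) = 0.58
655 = 655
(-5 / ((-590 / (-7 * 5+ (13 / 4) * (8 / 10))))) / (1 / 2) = -162 / 295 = -0.55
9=9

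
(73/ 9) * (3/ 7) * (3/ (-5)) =-73/ 35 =-2.09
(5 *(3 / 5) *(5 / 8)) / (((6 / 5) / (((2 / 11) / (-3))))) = -25 / 264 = -0.09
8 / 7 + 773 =5419 / 7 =774.14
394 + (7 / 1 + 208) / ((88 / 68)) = 560.14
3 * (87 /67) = 261 /67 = 3.90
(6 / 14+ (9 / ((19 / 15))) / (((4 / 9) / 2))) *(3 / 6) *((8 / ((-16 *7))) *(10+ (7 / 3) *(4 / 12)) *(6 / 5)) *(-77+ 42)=278681 / 532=523.84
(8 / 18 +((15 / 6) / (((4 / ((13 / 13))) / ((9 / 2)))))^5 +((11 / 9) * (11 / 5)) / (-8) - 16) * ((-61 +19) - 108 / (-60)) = -168703827257 / 26214400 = -6435.54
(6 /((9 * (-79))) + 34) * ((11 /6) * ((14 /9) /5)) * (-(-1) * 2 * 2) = 77.55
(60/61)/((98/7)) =30/427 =0.07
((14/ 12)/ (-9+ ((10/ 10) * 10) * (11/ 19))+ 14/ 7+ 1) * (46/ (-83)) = -22195/ 15189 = -1.46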